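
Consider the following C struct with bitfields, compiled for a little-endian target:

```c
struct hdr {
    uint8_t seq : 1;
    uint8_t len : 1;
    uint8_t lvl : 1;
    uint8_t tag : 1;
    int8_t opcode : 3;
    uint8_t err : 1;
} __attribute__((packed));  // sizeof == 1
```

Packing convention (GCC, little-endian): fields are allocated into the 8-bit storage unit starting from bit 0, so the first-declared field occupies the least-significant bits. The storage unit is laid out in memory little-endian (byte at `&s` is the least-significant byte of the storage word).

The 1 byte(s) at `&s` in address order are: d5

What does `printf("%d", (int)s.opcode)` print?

-3

[0]=0xd5 (little-endian) → word 0xd5
seq [0+:1] = (word>>0) & 0x1 = 1
len [1+:1] = (word>>1) & 0x1 = 0
lvl [2+:1] = (word>>2) & 0x1 = 1
tag [3+:1] = (word>>3) & 0x1 = 0
opcode [4+:3] = (word>>4) & 0x7 = 5  ←
err [7+:1] = (word>>7) & 0x1 = 1
opcode signed 3b, MSB=1: 5 - 8 = -3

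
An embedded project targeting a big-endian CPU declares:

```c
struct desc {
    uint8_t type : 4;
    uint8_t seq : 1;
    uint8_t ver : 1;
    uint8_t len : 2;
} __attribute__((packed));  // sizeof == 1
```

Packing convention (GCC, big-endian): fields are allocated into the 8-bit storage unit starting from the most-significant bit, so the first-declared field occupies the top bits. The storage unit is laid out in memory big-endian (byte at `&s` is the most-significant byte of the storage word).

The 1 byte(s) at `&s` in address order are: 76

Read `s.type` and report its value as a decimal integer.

[0]=0x76 (big-endian) → word 0x76
type [4+:4] = (word>>4) & 0xf = 7  ←
seq [3+:1] = (word>>3) & 0x1 = 0
ver [2+:1] = (word>>2) & 0x1 = 1
len [0+:2] = (word>>0) & 0x3 = 2

7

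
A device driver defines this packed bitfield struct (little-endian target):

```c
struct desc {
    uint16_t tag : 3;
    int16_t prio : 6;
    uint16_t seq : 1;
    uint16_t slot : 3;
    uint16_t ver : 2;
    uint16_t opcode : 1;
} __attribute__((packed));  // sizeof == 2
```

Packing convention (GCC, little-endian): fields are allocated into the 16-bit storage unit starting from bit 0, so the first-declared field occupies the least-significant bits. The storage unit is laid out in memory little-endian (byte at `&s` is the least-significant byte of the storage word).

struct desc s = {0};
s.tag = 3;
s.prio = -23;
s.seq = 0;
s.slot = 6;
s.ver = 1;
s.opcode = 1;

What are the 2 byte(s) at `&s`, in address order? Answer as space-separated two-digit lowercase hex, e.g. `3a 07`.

tag (3b) val=3 bits=0x3 at bit 0: 0x0003
prio (6b) val=-23 bits=0x29 at bit 3: 0x014b
seq (1b) val=0 bits=0x0 at bit 9: 0x014b
slot (3b) val=6 bits=0x6 at bit 10: 0x194b
ver (2b) val=1 bits=0x1 at bit 13: 0x394b
opcode (1b) val=1 bits=0x1 at bit 15: 0xb94b
word = 0xb94b → little-endian bytes:
  [0]=0x4b  [1]=0xb9

4b b9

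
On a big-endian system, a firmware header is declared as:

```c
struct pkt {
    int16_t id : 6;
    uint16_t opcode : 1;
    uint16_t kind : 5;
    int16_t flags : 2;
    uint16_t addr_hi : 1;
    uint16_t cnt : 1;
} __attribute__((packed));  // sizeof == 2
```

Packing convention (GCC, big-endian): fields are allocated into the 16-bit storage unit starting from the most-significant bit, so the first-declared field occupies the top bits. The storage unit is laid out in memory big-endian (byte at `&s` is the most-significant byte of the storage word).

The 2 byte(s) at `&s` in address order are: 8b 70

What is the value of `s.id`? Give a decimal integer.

-30

[0]=0x8b [1]=0x70 (big-endian) → word 0x8b70
id:6 @ bit 10 → (0x8b70>>10)&0x3f = 0x22  ←
opcode:1 @ bit 9 → (0x8b70>>9)&0x1 = 0x1
kind:5 @ bit 4 → (0x8b70>>4)&0x1f = 0x17
flags:2 @ bit 2 → (0x8b70>>2)&0x3 = 0x0
addr_hi:1 @ bit 1 → (0x8b70>>1)&0x1 = 0x0
cnt:1 @ bit 0 → (0x8b70>>0)&0x1 = 0x0
id signed 6b, MSB=1: 34 - 64 = -30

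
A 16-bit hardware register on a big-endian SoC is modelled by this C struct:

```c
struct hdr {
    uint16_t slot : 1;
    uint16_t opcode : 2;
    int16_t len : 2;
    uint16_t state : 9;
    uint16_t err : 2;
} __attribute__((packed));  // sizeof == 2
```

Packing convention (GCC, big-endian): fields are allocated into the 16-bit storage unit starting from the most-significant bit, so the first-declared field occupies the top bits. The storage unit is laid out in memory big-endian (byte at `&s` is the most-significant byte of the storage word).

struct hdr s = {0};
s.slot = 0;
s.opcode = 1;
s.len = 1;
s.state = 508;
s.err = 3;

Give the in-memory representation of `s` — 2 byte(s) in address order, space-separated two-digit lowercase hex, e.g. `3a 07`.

2f f3

slot:1 = 0 → 0x0 << 15 → word 0x0000
opcode:2 = 1 → 0x1 << 13 → word 0x2000
len:2 = 1 → 0x1 << 11 → word 0x2800
state:9 = 508 → 0x1fc << 2 → word 0x2ff0
err:2 = 3 → 0x3 << 0 → word 0x2ff3
word = 0x2ff3 → big-endian bytes:
  [0]=0x2f  [1]=0xf3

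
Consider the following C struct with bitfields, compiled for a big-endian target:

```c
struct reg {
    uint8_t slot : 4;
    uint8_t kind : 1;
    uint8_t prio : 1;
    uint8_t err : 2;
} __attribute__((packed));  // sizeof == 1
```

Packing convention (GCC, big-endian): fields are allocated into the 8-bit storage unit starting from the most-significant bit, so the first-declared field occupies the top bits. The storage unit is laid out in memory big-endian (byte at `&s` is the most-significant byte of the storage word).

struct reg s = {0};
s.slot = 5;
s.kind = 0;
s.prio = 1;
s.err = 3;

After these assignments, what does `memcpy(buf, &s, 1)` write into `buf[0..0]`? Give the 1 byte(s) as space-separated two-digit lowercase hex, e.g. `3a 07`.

57

[4+:4] slot=5 & 0xf = 0x5; word=0x50
[3+:1] kind=0 & 0x1 = 0x0; word=0x50
[2+:1] prio=1 & 0x1 = 0x1; word=0x54
[0+:2] err=3 & 0x3 = 0x3; word=0x57
word = 0x57 → big-endian bytes:
  [0]=0x57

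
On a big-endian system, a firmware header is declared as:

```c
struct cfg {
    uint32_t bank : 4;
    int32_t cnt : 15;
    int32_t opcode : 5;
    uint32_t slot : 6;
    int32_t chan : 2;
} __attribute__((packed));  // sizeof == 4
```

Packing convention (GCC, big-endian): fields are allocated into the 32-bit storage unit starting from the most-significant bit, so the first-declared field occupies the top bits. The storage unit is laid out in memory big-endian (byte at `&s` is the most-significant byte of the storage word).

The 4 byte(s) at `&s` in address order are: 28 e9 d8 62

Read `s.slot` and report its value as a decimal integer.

24

[0]=0x28 [1]=0xe9 [2]=0xd8 [3]=0x62 (big-endian) → word 0x28e9d862
bank [28+:4] = (word>>28) & 0xf = 2
cnt [13+:15] = (word>>13) & 0x7fff = 18254
opcode [8+:5] = (word>>8) & 0x1f = 24
slot [2+:6] = (word>>2) & 0x3f = 24  ←
chan [0+:2] = (word>>0) & 0x3 = 2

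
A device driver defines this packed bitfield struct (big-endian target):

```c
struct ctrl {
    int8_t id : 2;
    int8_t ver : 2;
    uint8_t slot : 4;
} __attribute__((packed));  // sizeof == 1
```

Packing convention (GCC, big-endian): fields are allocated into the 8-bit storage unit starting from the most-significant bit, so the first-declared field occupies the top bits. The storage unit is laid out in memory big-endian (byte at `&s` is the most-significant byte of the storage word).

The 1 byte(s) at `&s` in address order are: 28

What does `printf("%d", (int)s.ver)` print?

-2

[0]=0x28 (big-endian) → word 0x28
id:2 @ bit 6 → (0x28>>6)&0x3 = 0x0
ver:2 @ bit 4 → (0x28>>4)&0x3 = 0x2  ←
slot:4 @ bit 0 → (0x28>>0)&0xf = 0x8
ver signed 2b, MSB=1: 2 - 4 = -2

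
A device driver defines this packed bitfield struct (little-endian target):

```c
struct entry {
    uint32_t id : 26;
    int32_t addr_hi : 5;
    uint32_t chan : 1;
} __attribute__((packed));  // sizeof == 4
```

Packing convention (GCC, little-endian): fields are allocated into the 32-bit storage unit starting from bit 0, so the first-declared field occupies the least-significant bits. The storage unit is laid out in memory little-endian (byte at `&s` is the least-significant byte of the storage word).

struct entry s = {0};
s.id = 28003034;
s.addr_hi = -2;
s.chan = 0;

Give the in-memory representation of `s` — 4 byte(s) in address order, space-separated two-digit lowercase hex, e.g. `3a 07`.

id (26b) val=28003034 bits=0x1ab4ada at bit 0: 0x01ab4ada
addr_hi (5b) val=-2 bits=0x1e at bit 26: 0x79ab4ada
chan (1b) val=0 bits=0x0 at bit 31: 0x79ab4ada
word = 0x79ab4ada → little-endian bytes:
  [0]=0xda  [1]=0x4a  [2]=0xab  [3]=0x79

da 4a ab 79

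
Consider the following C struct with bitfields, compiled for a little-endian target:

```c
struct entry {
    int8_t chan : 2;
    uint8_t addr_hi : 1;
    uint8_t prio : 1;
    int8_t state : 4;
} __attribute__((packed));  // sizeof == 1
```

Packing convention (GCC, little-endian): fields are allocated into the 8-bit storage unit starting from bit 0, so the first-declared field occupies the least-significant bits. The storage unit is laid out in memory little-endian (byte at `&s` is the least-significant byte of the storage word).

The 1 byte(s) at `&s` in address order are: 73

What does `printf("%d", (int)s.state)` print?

[0]=0x73 (little-endian) → word 0x73
chan:2 @ bit 0 → (0x73>>0)&0x3 = 0x3
addr_hi:1 @ bit 2 → (0x73>>2)&0x1 = 0x0
prio:1 @ bit 3 → (0x73>>3)&0x1 = 0x0
state:4 @ bit 4 → (0x73>>4)&0xf = 0x7  ←
state signed 4b, MSB=0: value = 7

7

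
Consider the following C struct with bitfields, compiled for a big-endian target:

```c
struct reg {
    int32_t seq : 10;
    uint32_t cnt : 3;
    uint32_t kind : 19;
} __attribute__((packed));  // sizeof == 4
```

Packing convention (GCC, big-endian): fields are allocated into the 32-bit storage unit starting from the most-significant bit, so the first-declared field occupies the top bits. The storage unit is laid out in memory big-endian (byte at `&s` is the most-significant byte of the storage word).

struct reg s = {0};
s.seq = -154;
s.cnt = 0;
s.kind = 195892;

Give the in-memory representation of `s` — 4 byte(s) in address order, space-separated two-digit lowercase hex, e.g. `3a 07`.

d9 82 fd 34

seq (10b) val=-154 bits=0x366 at bit 22: 0xd9800000
cnt (3b) val=0 bits=0x0 at bit 19: 0xd9800000
kind (19b) val=195892 bits=0x2fd34 at bit 0: 0xd982fd34
word = 0xd982fd34 → big-endian bytes:
  [0]=0xd9  [1]=0x82  [2]=0xfd  [3]=0x34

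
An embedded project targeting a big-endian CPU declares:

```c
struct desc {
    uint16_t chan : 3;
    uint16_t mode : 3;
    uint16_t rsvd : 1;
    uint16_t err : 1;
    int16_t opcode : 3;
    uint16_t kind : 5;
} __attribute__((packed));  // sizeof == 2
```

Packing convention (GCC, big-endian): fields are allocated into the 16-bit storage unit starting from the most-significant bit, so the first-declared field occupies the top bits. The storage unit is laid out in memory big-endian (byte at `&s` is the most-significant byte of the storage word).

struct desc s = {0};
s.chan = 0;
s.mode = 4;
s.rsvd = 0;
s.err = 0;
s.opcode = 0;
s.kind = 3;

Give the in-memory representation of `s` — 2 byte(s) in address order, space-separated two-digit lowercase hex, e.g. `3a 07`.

chan (3b) val=0 bits=0x0 at bit 13: 0x0000
mode (3b) val=4 bits=0x4 at bit 10: 0x1000
rsvd (1b) val=0 bits=0x0 at bit 9: 0x1000
err (1b) val=0 bits=0x0 at bit 8: 0x1000
opcode (3b) val=0 bits=0x0 at bit 5: 0x1000
kind (5b) val=3 bits=0x3 at bit 0: 0x1003
word = 0x1003 → big-endian bytes:
  [0]=0x10  [1]=0x03

10 03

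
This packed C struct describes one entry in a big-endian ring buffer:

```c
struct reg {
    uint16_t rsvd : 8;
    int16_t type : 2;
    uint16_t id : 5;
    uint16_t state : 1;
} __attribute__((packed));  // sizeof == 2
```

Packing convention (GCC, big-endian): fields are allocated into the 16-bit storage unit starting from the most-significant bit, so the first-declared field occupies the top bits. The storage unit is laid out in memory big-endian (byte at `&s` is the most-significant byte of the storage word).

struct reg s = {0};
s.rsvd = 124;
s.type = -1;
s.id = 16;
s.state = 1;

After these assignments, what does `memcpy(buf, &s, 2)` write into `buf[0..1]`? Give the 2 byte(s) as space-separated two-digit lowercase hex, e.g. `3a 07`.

7c e1

rsvd (8b) val=124 bits=0x7c at bit 8: 0x7c00
type (2b) val=-1 bits=0x3 at bit 6: 0x7cc0
id (5b) val=16 bits=0x10 at bit 1: 0x7ce0
state (1b) val=1 bits=0x1 at bit 0: 0x7ce1
word = 0x7ce1 → big-endian bytes:
  [0]=0x7c  [1]=0xe1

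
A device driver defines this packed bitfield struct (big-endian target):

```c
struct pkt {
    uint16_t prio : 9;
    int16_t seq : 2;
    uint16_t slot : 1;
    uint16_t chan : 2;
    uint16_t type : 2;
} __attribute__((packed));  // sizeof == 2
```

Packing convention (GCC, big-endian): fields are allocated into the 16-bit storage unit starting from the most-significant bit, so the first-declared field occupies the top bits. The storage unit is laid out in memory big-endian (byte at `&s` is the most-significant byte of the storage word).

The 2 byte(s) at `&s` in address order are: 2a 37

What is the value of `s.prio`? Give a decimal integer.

[0]=0x2a [1]=0x37 (big-endian) → word 0x2a37
prio [7+:9] = (word>>7) & 0x1ff = 84  ←
seq [5+:2] = (word>>5) & 0x3 = 1
slot [4+:1] = (word>>4) & 0x1 = 1
chan [2+:2] = (word>>2) & 0x3 = 1
type [0+:2] = (word>>0) & 0x3 = 3

84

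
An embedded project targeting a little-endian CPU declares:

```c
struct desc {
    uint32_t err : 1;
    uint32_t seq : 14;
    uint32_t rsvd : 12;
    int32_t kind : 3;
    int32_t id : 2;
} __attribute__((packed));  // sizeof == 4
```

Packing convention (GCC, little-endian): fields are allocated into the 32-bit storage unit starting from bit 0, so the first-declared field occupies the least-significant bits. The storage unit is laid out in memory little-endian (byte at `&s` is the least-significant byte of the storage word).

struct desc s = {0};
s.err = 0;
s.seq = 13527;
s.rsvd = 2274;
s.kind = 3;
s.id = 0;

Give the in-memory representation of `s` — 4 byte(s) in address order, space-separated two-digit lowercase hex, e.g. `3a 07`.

ae 69 71 1c

err (1b) val=0 bits=0x0 at bit 0: 0x00000000
seq (14b) val=13527 bits=0x34d7 at bit 1: 0x000069ae
rsvd (12b) val=2274 bits=0x8e2 at bit 15: 0x047169ae
kind (3b) val=3 bits=0x3 at bit 27: 0x1c7169ae
id (2b) val=0 bits=0x0 at bit 30: 0x1c7169ae
word = 0x1c7169ae → little-endian bytes:
  [0]=0xae  [1]=0x69  [2]=0x71  [3]=0x1c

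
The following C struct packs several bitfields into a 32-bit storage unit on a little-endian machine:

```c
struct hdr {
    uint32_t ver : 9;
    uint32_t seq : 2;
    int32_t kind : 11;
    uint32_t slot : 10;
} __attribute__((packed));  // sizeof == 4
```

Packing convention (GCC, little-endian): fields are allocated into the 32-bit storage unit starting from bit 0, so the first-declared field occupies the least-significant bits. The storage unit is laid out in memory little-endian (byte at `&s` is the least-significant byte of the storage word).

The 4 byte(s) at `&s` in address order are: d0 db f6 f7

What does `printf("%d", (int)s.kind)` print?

[0]=0xd0 [1]=0xdb [2]=0xf6 [3]=0xf7 (little-endian) → word 0xf7f6dbd0
ver:9 @ bit 0 → (0xf7f6dbd0>>0)&0x1ff = 0x1d0
seq:2 @ bit 9 → (0xf7f6dbd0>>9)&0x3 = 0x1
kind:11 @ bit 11 → (0xf7f6dbd0>>11)&0x7ff = 0x6db  ←
slot:10 @ bit 22 → (0xf7f6dbd0>>22)&0x3ff = 0x3df
kind signed 11b, MSB=1: 1755 - 2048 = -293

-293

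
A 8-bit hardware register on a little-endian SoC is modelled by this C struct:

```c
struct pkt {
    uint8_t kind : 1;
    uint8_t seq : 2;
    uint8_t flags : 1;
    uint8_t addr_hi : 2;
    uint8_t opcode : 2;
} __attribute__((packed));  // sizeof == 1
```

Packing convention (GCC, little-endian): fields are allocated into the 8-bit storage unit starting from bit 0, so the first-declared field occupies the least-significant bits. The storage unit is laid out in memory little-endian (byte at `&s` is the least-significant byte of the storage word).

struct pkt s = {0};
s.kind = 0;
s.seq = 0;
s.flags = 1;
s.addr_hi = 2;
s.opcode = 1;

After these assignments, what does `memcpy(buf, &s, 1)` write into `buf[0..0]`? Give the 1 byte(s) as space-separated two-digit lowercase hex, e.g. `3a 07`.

68

[0+:1] kind=0 & 0x1 = 0x0; word=0x00
[1+:2] seq=0 & 0x3 = 0x0; word=0x00
[3+:1] flags=1 & 0x1 = 0x1; word=0x08
[4+:2] addr_hi=2 & 0x3 = 0x2; word=0x28
[6+:2] opcode=1 & 0x3 = 0x1; word=0x68
word = 0x68 → little-endian bytes:
  [0]=0x68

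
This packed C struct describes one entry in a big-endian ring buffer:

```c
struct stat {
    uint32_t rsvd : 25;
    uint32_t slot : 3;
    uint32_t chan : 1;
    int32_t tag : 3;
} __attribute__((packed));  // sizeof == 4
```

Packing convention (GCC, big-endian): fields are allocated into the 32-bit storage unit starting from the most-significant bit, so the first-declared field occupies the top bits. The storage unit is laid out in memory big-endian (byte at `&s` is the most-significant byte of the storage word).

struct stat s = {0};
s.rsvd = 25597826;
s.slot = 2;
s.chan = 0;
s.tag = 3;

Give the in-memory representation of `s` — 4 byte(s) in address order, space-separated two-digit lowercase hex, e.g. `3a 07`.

c3 4b c1 23

[7+:25] rsvd=25597826 & 0x1ffffff = 0x1869782; word=0xc34bc100
[4+:3] slot=2 & 0x7 = 0x2; word=0xc34bc120
[3+:1] chan=0 & 0x1 = 0x0; word=0xc34bc120
[0+:3] tag=3 & 0x7 = 0x3; word=0xc34bc123
word = 0xc34bc123 → big-endian bytes:
  [0]=0xc3  [1]=0x4b  [2]=0xc1  [3]=0x23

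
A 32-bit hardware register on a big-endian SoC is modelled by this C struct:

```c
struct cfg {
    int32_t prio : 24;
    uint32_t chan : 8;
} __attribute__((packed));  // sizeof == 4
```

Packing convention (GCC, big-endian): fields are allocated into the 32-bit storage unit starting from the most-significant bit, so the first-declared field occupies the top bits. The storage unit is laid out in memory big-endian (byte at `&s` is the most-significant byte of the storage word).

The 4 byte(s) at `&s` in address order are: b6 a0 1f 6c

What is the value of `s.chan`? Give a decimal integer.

108

[0]=0xb6 [1]=0xa0 [2]=0x1f [3]=0x6c (big-endian) → word 0xb6a01f6c
prio:24 @ bit 8 → (0xb6a01f6c>>8)&0xffffff = 0xb6a01f
chan:8 @ bit 0 → (0xb6a01f6c>>0)&0xff = 0x6c  ←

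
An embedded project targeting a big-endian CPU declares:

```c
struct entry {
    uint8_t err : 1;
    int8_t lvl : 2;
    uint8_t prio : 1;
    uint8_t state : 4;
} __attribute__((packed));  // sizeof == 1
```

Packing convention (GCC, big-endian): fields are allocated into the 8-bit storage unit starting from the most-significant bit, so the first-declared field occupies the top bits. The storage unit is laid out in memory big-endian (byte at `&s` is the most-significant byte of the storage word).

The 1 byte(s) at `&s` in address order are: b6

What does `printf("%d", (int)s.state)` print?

[0]=0xb6 (big-endian) → word 0xb6
err:1 @ bit 7 → (0xb6>>7)&0x1 = 0x1
lvl:2 @ bit 5 → (0xb6>>5)&0x3 = 0x1
prio:1 @ bit 4 → (0xb6>>4)&0x1 = 0x1
state:4 @ bit 0 → (0xb6>>0)&0xf = 0x6  ←

6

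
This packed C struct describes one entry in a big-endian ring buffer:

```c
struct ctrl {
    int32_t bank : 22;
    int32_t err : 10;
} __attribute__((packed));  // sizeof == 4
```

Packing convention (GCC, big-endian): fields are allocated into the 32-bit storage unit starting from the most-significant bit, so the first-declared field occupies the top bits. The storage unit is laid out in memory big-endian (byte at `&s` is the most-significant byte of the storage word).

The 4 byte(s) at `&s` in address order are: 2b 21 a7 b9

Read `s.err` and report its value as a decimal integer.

-71

[0]=0x2b [1]=0x21 [2]=0xa7 [3]=0xb9 (big-endian) → word 0x2b21a7b9
bank:22 @ bit 10 → (0x2b21a7b9>>10)&0x3fffff = 0xac869
err:10 @ bit 0 → (0x2b21a7b9>>0)&0x3ff = 0x3b9  ←
err signed 10b, MSB=1: 953 - 1024 = -71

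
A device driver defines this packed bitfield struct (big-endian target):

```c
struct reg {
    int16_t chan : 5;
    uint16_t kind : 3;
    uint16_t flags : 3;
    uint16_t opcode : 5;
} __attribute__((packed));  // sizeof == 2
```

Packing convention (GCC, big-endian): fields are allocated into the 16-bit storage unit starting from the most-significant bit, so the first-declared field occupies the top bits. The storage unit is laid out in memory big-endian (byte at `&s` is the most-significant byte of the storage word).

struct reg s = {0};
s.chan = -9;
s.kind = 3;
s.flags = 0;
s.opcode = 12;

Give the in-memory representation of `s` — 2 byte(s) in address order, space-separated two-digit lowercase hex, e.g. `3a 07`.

chan:5 = -9 → 0x17 << 11 → word 0xb800
kind:3 = 3 → 0x3 << 8 → word 0xbb00
flags:3 = 0 → 0x0 << 5 → word 0xbb00
opcode:5 = 12 → 0xc << 0 → word 0xbb0c
word = 0xbb0c → big-endian bytes:
  [0]=0xbb  [1]=0x0c

bb 0c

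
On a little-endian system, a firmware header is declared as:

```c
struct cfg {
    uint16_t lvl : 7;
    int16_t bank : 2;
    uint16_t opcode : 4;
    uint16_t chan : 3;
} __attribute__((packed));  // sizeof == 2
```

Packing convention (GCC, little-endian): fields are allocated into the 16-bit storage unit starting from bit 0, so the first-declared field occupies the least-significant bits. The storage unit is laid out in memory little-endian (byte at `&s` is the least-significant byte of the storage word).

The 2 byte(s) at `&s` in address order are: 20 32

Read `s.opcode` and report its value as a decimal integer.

9

[0]=0x20 [1]=0x32 (little-endian) → word 0x3220
lvl [0+:7] = (word>>0) & 0x7f = 32
bank [7+:2] = (word>>7) & 0x3 = 0
opcode [9+:4] = (word>>9) & 0xf = 9  ←
chan [13+:3] = (word>>13) & 0x7 = 1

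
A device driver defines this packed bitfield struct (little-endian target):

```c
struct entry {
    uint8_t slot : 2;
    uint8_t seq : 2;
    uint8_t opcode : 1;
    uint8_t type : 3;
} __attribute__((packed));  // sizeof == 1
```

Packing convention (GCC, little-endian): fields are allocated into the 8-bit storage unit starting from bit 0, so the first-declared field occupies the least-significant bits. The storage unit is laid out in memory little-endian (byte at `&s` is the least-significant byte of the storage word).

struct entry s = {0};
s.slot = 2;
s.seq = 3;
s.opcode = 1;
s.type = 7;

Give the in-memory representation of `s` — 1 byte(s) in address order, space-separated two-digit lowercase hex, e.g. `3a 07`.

fe

slot (2b) val=2 bits=0x2 at bit 0: 0x02
seq (2b) val=3 bits=0x3 at bit 2: 0x0e
opcode (1b) val=1 bits=0x1 at bit 4: 0x1e
type (3b) val=7 bits=0x7 at bit 5: 0xfe
word = 0xfe → little-endian bytes:
  [0]=0xfe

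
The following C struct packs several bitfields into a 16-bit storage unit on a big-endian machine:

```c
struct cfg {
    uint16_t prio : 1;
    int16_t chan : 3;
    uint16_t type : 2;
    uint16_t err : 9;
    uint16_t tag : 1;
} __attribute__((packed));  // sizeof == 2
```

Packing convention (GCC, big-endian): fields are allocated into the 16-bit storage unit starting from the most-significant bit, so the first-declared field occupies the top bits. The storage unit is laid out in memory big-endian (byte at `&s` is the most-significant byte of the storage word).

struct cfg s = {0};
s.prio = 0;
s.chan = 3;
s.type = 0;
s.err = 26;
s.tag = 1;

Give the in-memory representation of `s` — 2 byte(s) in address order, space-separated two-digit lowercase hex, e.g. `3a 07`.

prio (1b) val=0 bits=0x0 at bit 15: 0x0000
chan (3b) val=3 bits=0x3 at bit 12: 0x3000
type (2b) val=0 bits=0x0 at bit 10: 0x3000
err (9b) val=26 bits=0x1a at bit 1: 0x3034
tag (1b) val=1 bits=0x1 at bit 0: 0x3035
word = 0x3035 → big-endian bytes:
  [0]=0x30  [1]=0x35

30 35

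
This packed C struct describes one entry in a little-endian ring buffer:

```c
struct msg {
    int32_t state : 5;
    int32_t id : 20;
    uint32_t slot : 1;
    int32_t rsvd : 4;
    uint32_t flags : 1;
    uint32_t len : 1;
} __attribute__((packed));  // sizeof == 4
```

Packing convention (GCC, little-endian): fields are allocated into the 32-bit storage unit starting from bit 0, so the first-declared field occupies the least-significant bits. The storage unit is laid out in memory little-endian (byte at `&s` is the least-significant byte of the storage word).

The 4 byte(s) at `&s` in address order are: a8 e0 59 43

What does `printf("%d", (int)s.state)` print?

8

[0]=0xa8 [1]=0xe0 [2]=0x59 [3]=0x43 (little-endian) → word 0x4359e0a8
state:5 @ bit 0 → (0x4359e0a8>>0)&0x1f = 0x8  ←
id:20 @ bit 5 → (0x4359e0a8>>5)&0xfffff = 0xacf05
slot:1 @ bit 25 → (0x4359e0a8>>25)&0x1 = 0x1
rsvd:4 @ bit 26 → (0x4359e0a8>>26)&0xf = 0x0
flags:1 @ bit 30 → (0x4359e0a8>>30)&0x1 = 0x1
len:1 @ bit 31 → (0x4359e0a8>>31)&0x1 = 0x0
state signed 5b, MSB=0: value = 8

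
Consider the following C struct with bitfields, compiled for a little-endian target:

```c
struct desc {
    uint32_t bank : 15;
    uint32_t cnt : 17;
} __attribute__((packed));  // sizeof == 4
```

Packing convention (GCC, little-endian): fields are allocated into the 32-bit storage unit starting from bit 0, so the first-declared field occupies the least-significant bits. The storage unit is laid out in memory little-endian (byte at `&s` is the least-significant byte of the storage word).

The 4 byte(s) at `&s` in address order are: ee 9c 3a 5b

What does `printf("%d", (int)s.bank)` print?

[0]=0xee [1]=0x9c [2]=0x3a [3]=0x5b (little-endian) → word 0x5b3a9cee
bank:15 @ bit 0 → (0x5b3a9cee>>0)&0x7fff = 0x1cee  ←
cnt:17 @ bit 15 → (0x5b3a9cee>>15)&0x1ffff = 0xb675

7406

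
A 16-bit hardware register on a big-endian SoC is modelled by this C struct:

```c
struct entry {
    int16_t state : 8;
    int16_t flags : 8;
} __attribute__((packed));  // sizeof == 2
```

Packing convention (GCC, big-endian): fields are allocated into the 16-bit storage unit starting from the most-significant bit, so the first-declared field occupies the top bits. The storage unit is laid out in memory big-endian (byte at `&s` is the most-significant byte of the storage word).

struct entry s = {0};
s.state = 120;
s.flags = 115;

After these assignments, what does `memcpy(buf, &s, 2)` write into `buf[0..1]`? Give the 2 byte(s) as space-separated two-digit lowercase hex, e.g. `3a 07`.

[8+:8] state=120 & 0xff = 0x78; word=0x7800
[0+:8] flags=115 & 0xff = 0x73; word=0x7873
word = 0x7873 → big-endian bytes:
  [0]=0x78  [1]=0x73

78 73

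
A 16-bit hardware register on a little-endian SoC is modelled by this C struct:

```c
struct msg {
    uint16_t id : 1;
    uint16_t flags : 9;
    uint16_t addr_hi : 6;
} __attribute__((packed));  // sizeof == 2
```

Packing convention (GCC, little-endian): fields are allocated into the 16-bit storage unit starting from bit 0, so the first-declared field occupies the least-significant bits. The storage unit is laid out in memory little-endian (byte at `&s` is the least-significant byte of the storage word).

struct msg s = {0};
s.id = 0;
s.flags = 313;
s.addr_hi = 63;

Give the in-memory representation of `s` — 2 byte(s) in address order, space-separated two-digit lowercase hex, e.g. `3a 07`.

id (1b) val=0 bits=0x0 at bit 0: 0x0000
flags (9b) val=313 bits=0x139 at bit 1: 0x0272
addr_hi (6b) val=63 bits=0x3f at bit 10: 0xfe72
word = 0xfe72 → little-endian bytes:
  [0]=0x72  [1]=0xfe

72 fe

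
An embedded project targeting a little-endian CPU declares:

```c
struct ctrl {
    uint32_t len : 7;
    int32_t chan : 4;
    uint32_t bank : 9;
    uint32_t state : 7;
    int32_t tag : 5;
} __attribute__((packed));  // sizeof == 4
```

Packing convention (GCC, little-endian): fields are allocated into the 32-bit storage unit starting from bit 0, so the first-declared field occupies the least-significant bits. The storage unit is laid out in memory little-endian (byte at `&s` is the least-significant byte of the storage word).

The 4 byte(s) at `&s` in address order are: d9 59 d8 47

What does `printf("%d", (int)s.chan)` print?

[0]=0xd9 [1]=0x59 [2]=0xd8 [3]=0x47 (little-endian) → word 0x47d859d9
len:7 @ bit 0 → (0x47d859d9>>0)&0x7f = 0x59
chan:4 @ bit 7 → (0x47d859d9>>7)&0xf = 0x3  ←
bank:9 @ bit 11 → (0x47d859d9>>11)&0x1ff = 0x10b
state:7 @ bit 20 → (0x47d859d9>>20)&0x7f = 0x7d
tag:5 @ bit 27 → (0x47d859d9>>27)&0x1f = 0x8
chan signed 4b, MSB=0: value = 3

3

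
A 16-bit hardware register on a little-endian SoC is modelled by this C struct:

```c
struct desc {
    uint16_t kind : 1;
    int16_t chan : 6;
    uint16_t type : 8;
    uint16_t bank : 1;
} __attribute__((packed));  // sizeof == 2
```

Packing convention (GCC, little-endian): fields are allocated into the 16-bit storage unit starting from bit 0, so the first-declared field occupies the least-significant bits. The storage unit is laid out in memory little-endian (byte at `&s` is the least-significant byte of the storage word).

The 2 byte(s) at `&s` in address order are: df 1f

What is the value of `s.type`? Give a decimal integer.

[0]=0xdf [1]=0x1f (little-endian) → word 0x1fdf
kind [0+:1] = (word>>0) & 0x1 = 1
chan [1+:6] = (word>>1) & 0x3f = 47
type [7+:8] = (word>>7) & 0xff = 63  ←
bank [15+:1] = (word>>15) & 0x1 = 0

63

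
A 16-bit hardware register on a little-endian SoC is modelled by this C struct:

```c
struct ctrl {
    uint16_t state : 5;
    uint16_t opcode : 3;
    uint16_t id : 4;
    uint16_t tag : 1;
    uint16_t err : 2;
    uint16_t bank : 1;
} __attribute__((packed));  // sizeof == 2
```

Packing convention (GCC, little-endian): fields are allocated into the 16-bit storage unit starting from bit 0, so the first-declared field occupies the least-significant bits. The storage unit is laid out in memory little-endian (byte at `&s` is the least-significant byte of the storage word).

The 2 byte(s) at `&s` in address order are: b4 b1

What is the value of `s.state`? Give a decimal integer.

20

[0]=0xb4 [1]=0xb1 (little-endian) → word 0xb1b4
state [0+:5] = (word>>0) & 0x1f = 20  ←
opcode [5+:3] = (word>>5) & 0x7 = 5
id [8+:4] = (word>>8) & 0xf = 1
tag [12+:1] = (word>>12) & 0x1 = 1
err [13+:2] = (word>>13) & 0x3 = 1
bank [15+:1] = (word>>15) & 0x1 = 1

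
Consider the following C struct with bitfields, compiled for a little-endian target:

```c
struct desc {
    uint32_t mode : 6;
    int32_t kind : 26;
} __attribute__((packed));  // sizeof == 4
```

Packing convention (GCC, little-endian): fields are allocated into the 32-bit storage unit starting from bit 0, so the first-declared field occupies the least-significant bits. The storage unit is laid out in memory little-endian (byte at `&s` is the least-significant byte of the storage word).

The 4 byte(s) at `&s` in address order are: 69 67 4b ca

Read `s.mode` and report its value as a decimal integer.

[0]=0x69 [1]=0x67 [2]=0x4b [3]=0xca (little-endian) → word 0xca4b6769
mode [0+:6] = (word>>0) & 0x3f = 41  ←
kind [6+:26] = (word>>6) & 0x3ffffff = 53030301

41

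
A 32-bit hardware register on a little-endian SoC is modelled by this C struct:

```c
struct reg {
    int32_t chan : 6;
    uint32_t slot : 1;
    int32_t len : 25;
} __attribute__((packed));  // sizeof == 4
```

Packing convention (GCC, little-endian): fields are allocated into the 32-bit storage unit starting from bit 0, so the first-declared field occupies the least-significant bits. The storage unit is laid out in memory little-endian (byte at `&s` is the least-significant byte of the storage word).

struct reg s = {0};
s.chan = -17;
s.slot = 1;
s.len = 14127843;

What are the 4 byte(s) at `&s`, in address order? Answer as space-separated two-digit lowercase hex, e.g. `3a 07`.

ef 71 c9 6b

[0+:6] chan=-17 & 0x3f = 0x2f; word=0x0000002f
[6+:1] slot=1 & 0x1 = 0x1; word=0x0000006f
[7+:25] len=14127843 & 0x1ffffff = 0xd792e3; word=0x6bc971ef
word = 0x6bc971ef → little-endian bytes:
  [0]=0xef  [1]=0x71  [2]=0xc9  [3]=0x6b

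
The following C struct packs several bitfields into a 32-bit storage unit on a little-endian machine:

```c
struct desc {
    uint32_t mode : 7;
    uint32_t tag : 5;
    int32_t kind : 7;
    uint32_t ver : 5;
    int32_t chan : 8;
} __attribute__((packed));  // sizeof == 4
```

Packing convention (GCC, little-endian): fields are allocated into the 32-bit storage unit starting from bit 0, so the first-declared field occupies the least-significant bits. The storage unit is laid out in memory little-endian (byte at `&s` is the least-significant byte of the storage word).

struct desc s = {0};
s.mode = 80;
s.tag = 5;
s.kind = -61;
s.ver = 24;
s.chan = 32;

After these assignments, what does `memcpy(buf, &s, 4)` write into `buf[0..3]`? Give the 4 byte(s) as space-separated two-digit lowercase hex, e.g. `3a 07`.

d0 32 c4 20

mode:7 = 80 → 0x50 << 0 → word 0x00000050
tag:5 = 5 → 0x5 << 7 → word 0x000002d0
kind:7 = -61 → 0x43 << 12 → word 0x000432d0
ver:5 = 24 → 0x18 << 19 → word 0x00c432d0
chan:8 = 32 → 0x20 << 24 → word 0x20c432d0
word = 0x20c432d0 → little-endian bytes:
  [0]=0xd0  [1]=0x32  [2]=0xc4  [3]=0x20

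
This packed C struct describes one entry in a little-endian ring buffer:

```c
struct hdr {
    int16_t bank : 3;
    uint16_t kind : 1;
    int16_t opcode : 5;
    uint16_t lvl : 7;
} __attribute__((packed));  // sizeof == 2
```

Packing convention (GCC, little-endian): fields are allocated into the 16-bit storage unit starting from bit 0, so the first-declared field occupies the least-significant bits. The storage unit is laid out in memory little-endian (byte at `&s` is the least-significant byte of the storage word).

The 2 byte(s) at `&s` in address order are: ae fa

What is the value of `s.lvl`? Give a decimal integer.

[0]=0xae [1]=0xfa (little-endian) → word 0xfaae
bank:3 @ bit 0 → (0xfaae>>0)&0x7 = 0x6
kind:1 @ bit 3 → (0xfaae>>3)&0x1 = 0x1
opcode:5 @ bit 4 → (0xfaae>>4)&0x1f = 0xa
lvl:7 @ bit 9 → (0xfaae>>9)&0x7f = 0x7d  ←

125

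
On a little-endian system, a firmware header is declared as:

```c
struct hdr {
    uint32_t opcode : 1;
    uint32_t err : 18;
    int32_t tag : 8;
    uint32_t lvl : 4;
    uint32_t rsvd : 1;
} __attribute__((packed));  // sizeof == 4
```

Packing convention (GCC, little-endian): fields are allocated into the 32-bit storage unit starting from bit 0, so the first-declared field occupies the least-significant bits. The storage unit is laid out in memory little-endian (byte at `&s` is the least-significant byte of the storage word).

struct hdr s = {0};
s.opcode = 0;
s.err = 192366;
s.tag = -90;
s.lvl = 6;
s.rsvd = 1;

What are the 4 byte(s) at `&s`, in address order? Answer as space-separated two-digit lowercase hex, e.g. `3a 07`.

dc de 35 b5

[0+:1] opcode=0 & 0x1 = 0x0; word=0x00000000
[1+:18] err=192366 & 0x3ffff = 0x2ef6e; word=0x0005dedc
[19+:8] tag=-90 & 0xff = 0xa6; word=0x0535dedc
[27+:4] lvl=6 & 0xf = 0x6; word=0x3535dedc
[31+:1] rsvd=1 & 0x1 = 0x1; word=0xb535dedc
word = 0xb535dedc → little-endian bytes:
  [0]=0xdc  [1]=0xde  [2]=0x35  [3]=0xb5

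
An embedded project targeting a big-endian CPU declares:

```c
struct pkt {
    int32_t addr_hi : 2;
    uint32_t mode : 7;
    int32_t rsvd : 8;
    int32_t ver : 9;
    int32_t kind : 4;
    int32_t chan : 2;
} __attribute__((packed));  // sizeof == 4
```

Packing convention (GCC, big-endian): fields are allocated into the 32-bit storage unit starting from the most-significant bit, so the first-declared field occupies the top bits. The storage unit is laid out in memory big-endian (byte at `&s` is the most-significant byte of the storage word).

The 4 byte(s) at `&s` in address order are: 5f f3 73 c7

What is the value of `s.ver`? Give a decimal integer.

-49

[0]=0x5f [1]=0xf3 [2]=0x73 [3]=0xc7 (big-endian) → word 0x5ff373c7
addr_hi:2 @ bit 30 → (0x5ff373c7>>30)&0x3 = 0x1
mode:7 @ bit 23 → (0x5ff373c7>>23)&0x7f = 0x3f
rsvd:8 @ bit 15 → (0x5ff373c7>>15)&0xff = 0xe6
ver:9 @ bit 6 → (0x5ff373c7>>6)&0x1ff = 0x1cf  ←
kind:4 @ bit 2 → (0x5ff373c7>>2)&0xf = 0x1
chan:2 @ bit 0 → (0x5ff373c7>>0)&0x3 = 0x3
ver signed 9b, MSB=1: 463 - 512 = -49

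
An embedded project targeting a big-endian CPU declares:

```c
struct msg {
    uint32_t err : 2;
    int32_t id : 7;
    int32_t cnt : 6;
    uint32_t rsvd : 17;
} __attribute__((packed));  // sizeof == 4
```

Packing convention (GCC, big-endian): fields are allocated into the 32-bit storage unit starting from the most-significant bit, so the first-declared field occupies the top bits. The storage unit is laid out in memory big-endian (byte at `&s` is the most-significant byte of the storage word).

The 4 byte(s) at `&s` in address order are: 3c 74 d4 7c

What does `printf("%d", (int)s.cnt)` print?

-6

[0]=0x3c [1]=0x74 [2]=0xd4 [3]=0x7c (big-endian) → word 0x3c74d47c
err [30+:2] = (word>>30) & 0x3 = 0
id [23+:7] = (word>>23) & 0x7f = 120
cnt [17+:6] = (word>>17) & 0x3f = 58  ←
rsvd [0+:17] = (word>>0) & 0x1ffff = 54396
cnt signed 6b, MSB=1: 58 - 64 = -6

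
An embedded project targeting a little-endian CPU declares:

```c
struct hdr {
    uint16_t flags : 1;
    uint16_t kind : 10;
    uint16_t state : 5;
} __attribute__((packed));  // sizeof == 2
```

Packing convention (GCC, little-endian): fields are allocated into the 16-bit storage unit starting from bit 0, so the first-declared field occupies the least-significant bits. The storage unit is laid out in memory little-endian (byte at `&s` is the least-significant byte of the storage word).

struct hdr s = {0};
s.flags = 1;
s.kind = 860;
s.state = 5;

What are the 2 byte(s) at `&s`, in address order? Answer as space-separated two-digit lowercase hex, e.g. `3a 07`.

b9 2e

flags:1 = 1 → 0x1 << 0 → word 0x0001
kind:10 = 860 → 0x35c << 1 → word 0x06b9
state:5 = 5 → 0x5 << 11 → word 0x2eb9
word = 0x2eb9 → little-endian bytes:
  [0]=0xb9  [1]=0x2e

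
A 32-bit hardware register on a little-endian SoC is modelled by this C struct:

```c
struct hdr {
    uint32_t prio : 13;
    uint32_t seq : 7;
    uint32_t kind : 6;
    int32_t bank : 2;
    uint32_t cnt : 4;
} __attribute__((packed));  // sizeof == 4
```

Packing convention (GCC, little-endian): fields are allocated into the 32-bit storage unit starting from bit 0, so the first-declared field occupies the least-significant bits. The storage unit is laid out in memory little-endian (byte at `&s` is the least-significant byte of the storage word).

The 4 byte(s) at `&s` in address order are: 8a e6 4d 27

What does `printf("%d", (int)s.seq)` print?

111

[0]=0x8a [1]=0xe6 [2]=0x4d [3]=0x27 (little-endian) → word 0x274de68a
prio:13 @ bit 0 → (0x274de68a>>0)&0x1fff = 0x68a
seq:7 @ bit 13 → (0x274de68a>>13)&0x7f = 0x6f  ←
kind:6 @ bit 20 → (0x274de68a>>20)&0x3f = 0x34
bank:2 @ bit 26 → (0x274de68a>>26)&0x3 = 0x1
cnt:4 @ bit 28 → (0x274de68a>>28)&0xf = 0x2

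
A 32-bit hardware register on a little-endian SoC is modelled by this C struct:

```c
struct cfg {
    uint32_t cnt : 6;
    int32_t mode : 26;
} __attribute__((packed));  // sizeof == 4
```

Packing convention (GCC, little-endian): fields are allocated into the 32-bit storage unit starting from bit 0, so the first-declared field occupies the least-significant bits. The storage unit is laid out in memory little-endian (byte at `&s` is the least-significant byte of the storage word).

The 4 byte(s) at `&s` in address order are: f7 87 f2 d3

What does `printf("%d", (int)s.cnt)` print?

55

[0]=0xf7 [1]=0x87 [2]=0xf2 [3]=0xd3 (little-endian) → word 0xd3f287f7
cnt [0+:6] = (word>>0) & 0x3f = 55  ←
mode [6+:26] = (word>>6) & 0x3ffffff = 55560735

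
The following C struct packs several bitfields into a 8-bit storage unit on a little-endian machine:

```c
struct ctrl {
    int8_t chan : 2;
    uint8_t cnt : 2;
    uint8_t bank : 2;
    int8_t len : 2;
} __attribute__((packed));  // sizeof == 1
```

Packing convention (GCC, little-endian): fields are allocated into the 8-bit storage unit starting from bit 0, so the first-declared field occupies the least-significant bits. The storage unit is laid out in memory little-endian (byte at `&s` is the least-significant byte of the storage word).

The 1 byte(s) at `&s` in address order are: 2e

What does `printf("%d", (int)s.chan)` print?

-2

[0]=0x2e (little-endian) → word 0x2e
chan:2 @ bit 0 → (0x2e>>0)&0x3 = 0x2  ←
cnt:2 @ bit 2 → (0x2e>>2)&0x3 = 0x3
bank:2 @ bit 4 → (0x2e>>4)&0x3 = 0x2
len:2 @ bit 6 → (0x2e>>6)&0x3 = 0x0
chan signed 2b, MSB=1: 2 - 4 = -2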